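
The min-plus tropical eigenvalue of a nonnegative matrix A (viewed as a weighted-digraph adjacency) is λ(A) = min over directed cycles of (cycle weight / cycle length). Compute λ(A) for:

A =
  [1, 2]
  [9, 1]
λ(A) = 1

Enumerate directed cycles and compute their means (weight / length). Sample:
  cycle 0 → 0: weight = 1, length = 1, mean = 1/1 ≈ 1.000
  cycle 1 → 1: weight = 1, length = 1, mean = 1/1 ≈ 1.000
  cycle 0 → 1 → 0: weight = 11, length = 2, mean = 11/2 ≈ 5.500
  cycle 1 → 0 → 1: weight = 11, length = 2, mean = 11/2 ≈ 5.500
Minimum mean = 1.000, attained e.g. along the cycle 0 → 0 with weight 1 and length 1. So λ(A) = 1/1 = 1.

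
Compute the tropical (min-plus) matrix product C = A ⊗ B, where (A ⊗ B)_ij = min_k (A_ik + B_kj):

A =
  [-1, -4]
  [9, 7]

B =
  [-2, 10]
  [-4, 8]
A ⊗ B =
  [-8, 4]
  [3, 15]

Apply the min-plus product entry-by-entry:
  C[0][0] = min over k of (A[0][0] + B[0][0] = -1 + -2 = -3, A[0][1] + B[1][0] = -4 + -4 = -8) = -8 (attained at k = 1)
  C[0][1] = min over k of (A[0][0] + B[0][1] = -1 + 10 = 9, A[0][1] + B[1][1] = -4 + 8 = 4) = 4 (attained at k = 1)
  C[1][0] = min over k of (A[1][0] + B[0][0] = 9 + -2 = 7, A[1][1] + B[1][0] = 7 + -4 = 3) = 3 (attained at k = 1)
  C[1][1] = min over k of (A[1][0] + B[0][1] = 9 + 10 = 19, A[1][1] + B[1][1] = 7 + 8 = 15) = 15 (attained at k = 1)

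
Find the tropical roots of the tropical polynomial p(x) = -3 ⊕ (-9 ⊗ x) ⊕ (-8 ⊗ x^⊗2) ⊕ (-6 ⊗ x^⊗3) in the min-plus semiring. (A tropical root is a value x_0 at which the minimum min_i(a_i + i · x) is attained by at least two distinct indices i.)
Roots: {-2, -1, 6}

Each tropical root is a break point of the lower envelope of the lines y = a_i + i · x (there are 4 lines, with slopes 0, 1, ..., 3). Only the lines that attain the minimum somewhere contribute to roots; other lines are dominated. Here the surviving (envelope) indices are i = 3, i = 2, i = 1, i = 0.
Intersections between consecutive envelope lines give the roots: for adjacent envelope indices i < j the intersection is x = (a_i − a_j) / (j − i). Reading off the sorted break points: {-2, -1, 6}.
Verification: at each break x_0, at least two indices attain the minimum of min_i(a_i + i · x_0).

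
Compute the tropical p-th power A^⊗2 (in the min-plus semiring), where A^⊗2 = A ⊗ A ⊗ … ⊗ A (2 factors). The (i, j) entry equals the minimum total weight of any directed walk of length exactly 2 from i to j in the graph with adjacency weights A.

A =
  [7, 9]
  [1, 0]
A^⊗2 =
  [10, 9]
  [1, 0]

Each entry (A^⊗2)_ij equals the minimum over all length-2 walks i = v_0 → v_1 → … → v_2 = j of Σ_t A[v_t][v_{t+1}]. For example, for (i, j) = (0, 1) we minimise over 2 possible intermediate vertex sequences; the minimum is 9, attained along the walk 0 → 1 → 1.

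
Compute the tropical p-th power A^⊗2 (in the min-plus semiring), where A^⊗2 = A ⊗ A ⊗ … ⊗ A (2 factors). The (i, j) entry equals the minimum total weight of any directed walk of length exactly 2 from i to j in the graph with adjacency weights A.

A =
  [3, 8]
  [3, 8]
A^⊗2 =
  [6, 11]
  [6, 11]

Each entry (A^⊗2)_ij equals the minimum over all length-2 walks i = v_0 → v_1 → … → v_2 = j of Σ_t A[v_t][v_{t+1}]. For example, for (i, j) = (0, 1) we minimise over 2 possible intermediate vertex sequences; the minimum is 11, attained along the walk 0 → 0 → 1.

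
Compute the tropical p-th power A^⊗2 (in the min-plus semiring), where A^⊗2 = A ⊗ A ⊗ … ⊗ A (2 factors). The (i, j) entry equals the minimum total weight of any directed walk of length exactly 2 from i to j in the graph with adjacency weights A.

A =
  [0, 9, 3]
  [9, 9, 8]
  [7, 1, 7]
A^⊗2 =
  [0, 4, 3]
  [9, 9, 12]
  [7, 8, 9]

Each entry (A^⊗2)_ij equals the minimum over all length-2 walks i = v_0 → v_1 → … → v_2 = j of Σ_t A[v_t][v_{t+1}]. For example, for (i, j) = (0, 2) we minimise over 3 possible intermediate vertex sequences; the minimum is 3, attained along the walk 0 → 0 → 2.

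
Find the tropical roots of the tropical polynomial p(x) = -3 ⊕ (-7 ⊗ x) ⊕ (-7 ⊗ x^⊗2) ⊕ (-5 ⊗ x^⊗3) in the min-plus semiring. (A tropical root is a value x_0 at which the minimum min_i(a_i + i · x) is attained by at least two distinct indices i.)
Roots: {-2, 0, 4}

Each tropical root is a break point of the lower envelope of the lines y = a_i + i · x (there are 4 lines, with slopes 0, 1, ..., 3). Only the lines that attain the minimum somewhere contribute to roots; other lines are dominated. Here the surviving (envelope) indices are i = 3, i = 2, i = 1, i = 0.
Intersections between consecutive envelope lines give the roots: for adjacent envelope indices i < j the intersection is x = (a_i − a_j) / (j − i). Reading off the sorted break points: {-2, 0, 4}.
Verification: at each break x_0, at least two indices attain the minimum of min_i(a_i + i · x_0).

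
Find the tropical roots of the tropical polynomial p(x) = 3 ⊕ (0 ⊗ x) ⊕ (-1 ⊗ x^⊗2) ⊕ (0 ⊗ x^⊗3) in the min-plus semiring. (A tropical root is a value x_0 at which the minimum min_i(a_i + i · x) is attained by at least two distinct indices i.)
Roots: {-1, 1, 3}

Each tropical root is a break point of the lower envelope of the lines y = a_i + i · x (there are 4 lines, with slopes 0, 1, ..., 3). Only the lines that attain the minimum somewhere contribute to roots; other lines are dominated. Here the surviving (envelope) indices are i = 3, i = 2, i = 1, i = 0.
Intersections between consecutive envelope lines give the roots: for adjacent envelope indices i < j the intersection is x = (a_i − a_j) / (j − i). Reading off the sorted break points: {-1, 1, 3}.
Verification: at each break x_0, at least two indices attain the minimum of min_i(a_i + i · x_0).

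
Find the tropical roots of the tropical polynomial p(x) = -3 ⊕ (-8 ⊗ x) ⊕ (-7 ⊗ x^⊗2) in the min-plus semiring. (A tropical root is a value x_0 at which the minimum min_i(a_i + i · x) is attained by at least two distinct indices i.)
Roots: {-1, 5}

Each tropical root is a break point of the lower envelope of the lines y = a_i + i · x (there are 3 lines, with slopes 0, 1, ..., 2). Only the lines that attain the minimum somewhere contribute to roots; other lines are dominated. Here the surviving (envelope) indices are i = 2, i = 1, i = 0.
Intersections between consecutive envelope lines give the roots: for adjacent envelope indices i < j the intersection is x = (a_i − a_j) / (j − i). Reading off the sorted break points: {-1, 5}.
Verification: at each break x_0, at least two indices attain the minimum of min_i(a_i + i · x_0).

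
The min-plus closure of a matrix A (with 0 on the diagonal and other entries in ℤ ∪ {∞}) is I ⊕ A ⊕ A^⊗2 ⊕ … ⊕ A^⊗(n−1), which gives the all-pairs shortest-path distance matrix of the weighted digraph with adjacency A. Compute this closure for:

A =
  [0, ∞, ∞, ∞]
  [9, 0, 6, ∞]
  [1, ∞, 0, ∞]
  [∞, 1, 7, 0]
Closure =
  [0, ∞, ∞, ∞]
  [7, 0, 6, ∞]
  [1, ∞, 0, ∞]
  [8, 1, 7, 0]

This is the Floyd-Warshall all-pairs shortest-path computation. For each intermediate vertex k = 0, 1, …, 3, update dist[i][j] ← min(dist[i][j], dist[i][k] + dist[k][j]). The final matrix gives, for each (i, j), the minimum total weight of any directed path from i to j (possibly empty when i = j).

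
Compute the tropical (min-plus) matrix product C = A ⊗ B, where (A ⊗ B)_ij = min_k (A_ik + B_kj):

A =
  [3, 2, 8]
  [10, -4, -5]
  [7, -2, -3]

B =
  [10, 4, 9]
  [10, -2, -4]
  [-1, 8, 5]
A ⊗ B =
  [7, 0, -2]
  [-6, -6, -8]
  [-4, -4, -6]

Apply the min-plus product entry-by-entry:
  C[0][0] = min over k of (A[0][0] + B[0][0] = 3 + 10 = 13, A[0][1] + B[1][0] = 2 + 10 = 12, A[0][2] + B[2][0] = 8 + -1 = 7) = 7 (attained at k = 2)
  C[0][1] = min over k of (A[0][0] + B[0][1] = 3 + 4 = 7, A[0][1] + B[1][1] = 2 + -2 = 0, A[0][2] + B[2][1] = 8 + 8 = 16) = 0 (attained at k = 1)
  C[0][2] = min over k of (A[0][0] + B[0][2] = 3 + 9 = 12, A[0][1] + B[1][2] = 2 + -4 = -2, A[0][2] + B[2][2] = 8 + 5 = 13) = -2 (attained at k = 1)
  C[1][0] = min over k of (A[1][0] + B[0][0] = 10 + 10 = 20, A[1][1] + B[1][0] = -4 + 10 = 6, A[1][2] + B[2][0] = -5 + -1 = -6) = -6 (attained at k = 2)
  C[1][1] = min over k of (A[1][0] + B[0][1] = 10 + 4 = 14, A[1][1] + B[1][1] = -4 + -2 = -6, A[1][2] + B[2][1] = -5 + 8 = 3) = -6 (attained at k = 1)
  C[1][2] = min over k of (A[1][0] + B[0][2] = 10 + 9 = 19, A[1][1] + B[1][2] = -4 + -4 = -8, A[1][2] + B[2][2] = -5 + 5 = 0) = -8 (attained at k = 1)
  C[2][0] = min over k of (A[2][0] + B[0][0] = 7 + 10 = 17, A[2][1] + B[1][0] = -2 + 10 = 8, A[2][2] + B[2][0] = -3 + -1 = -4) = -4 (attained at k = 2)
  C[2][1] = min over k of (A[2][0] + B[0][1] = 7 + 4 = 11, A[2][1] + B[1][1] = -2 + -2 = -4, A[2][2] + B[2][1] = -3 + 8 = 5) = -4 (attained at k = 1)
  C[2][2] = min over k of (A[2][0] + B[0][2] = 7 + 9 = 16, A[2][1] + B[1][2] = -2 + -4 = -6, A[2][2] + B[2][2] = -3 + 5 = 2) = -6 (attained at k = 1)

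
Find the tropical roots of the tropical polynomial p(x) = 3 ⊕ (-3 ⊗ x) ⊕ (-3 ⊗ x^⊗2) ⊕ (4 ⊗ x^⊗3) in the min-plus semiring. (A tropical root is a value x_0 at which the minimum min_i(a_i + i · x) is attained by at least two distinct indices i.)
Roots: {-7, 0, 6}

Each tropical root is a break point of the lower envelope of the lines y = a_i + i · x (there are 4 lines, with slopes 0, 1, ..., 3). Only the lines that attain the minimum somewhere contribute to roots; other lines are dominated. Here the surviving (envelope) indices are i = 3, i = 2, i = 1, i = 0.
Intersections between consecutive envelope lines give the roots: for adjacent envelope indices i < j the intersection is x = (a_i − a_j) / (j − i). Reading off the sorted break points: {-7, 0, 6}.
Verification: at each break x_0, at least two indices attain the minimum of min_i(a_i + i · x_0).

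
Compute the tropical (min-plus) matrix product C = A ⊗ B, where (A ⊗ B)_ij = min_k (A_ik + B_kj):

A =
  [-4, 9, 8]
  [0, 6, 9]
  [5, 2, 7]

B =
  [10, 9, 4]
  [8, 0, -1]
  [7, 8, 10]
A ⊗ B =
  [6, 5, 0]
  [10, 6, 4]
  [10, 2, 1]

Apply the min-plus product entry-by-entry:
  C[0][0] = min over k of (A[0][0] + B[0][0] = -4 + 10 = 6, A[0][1] + B[1][0] = 9 + 8 = 17, A[0][2] + B[2][0] = 8 + 7 = 15) = 6 (attained at k = 0)
  C[0][1] = min over k of (A[0][0] + B[0][1] = -4 + 9 = 5, A[0][1] + B[1][1] = 9 + 0 = 9, A[0][2] + B[2][1] = 8 + 8 = 16) = 5 (attained at k = 0)
  C[0][2] = min over k of (A[0][0] + B[0][2] = -4 + 4 = 0, A[0][1] + B[1][2] = 9 + -1 = 8, A[0][2] + B[2][2] = 8 + 10 = 18) = 0 (attained at k = 0)
  C[1][0] = min over k of (A[1][0] + B[0][0] = 0 + 10 = 10, A[1][1] + B[1][0] = 6 + 8 = 14, A[1][2] + B[2][0] = 9 + 7 = 16) = 10 (attained at k = 0)
  C[1][1] = min over k of (A[1][0] + B[0][1] = 0 + 9 = 9, A[1][1] + B[1][1] = 6 + 0 = 6, A[1][2] + B[2][1] = 9 + 8 = 17) = 6 (attained at k = 1)
  C[1][2] = min over k of (A[1][0] + B[0][2] = 0 + 4 = 4, A[1][1] + B[1][2] = 6 + -1 = 5, A[1][2] + B[2][2] = 9 + 10 = 19) = 4 (attained at k = 0)
  C[2][0] = min over k of (A[2][0] + B[0][0] = 5 + 10 = 15, A[2][1] + B[1][0] = 2 + 8 = 10, A[2][2] + B[2][0] = 7 + 7 = 14) = 10 (attained at k = 1)
  C[2][1] = min over k of (A[2][0] + B[0][1] = 5 + 9 = 14, A[2][1] + B[1][1] = 2 + 0 = 2, A[2][2] + B[2][1] = 7 + 8 = 15) = 2 (attained at k = 1)
  C[2][2] = min over k of (A[2][0] + B[0][2] = 5 + 4 = 9, A[2][1] + B[1][2] = 2 + -1 = 1, A[2][2] + B[2][2] = 7 + 10 = 17) = 1 (attained at k = 1)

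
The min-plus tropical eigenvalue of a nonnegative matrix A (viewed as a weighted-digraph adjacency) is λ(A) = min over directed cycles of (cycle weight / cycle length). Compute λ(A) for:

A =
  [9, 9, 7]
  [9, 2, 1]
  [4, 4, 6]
λ(A) = 2

Enumerate directed cycles and compute their means (weight / length). Sample:
  cycle 0 → 0: weight = 9, length = 1, mean = 9/1 ≈ 9.000
  cycle 1 → 1: weight = 2, length = 1, mean = 2/1 ≈ 2.000
  cycle 2 → 2: weight = 6, length = 1, mean = 6/1 ≈ 6.000
  cycle 0 → 1 → 0: weight = 18, length = 2, mean = 18/2 ≈ 9.000
  cycle 0 → 2 → 0: weight = 11, length = 2, mean = 11/2 ≈ 5.500
  cycle 1 → 0 → 1: weight = 18, length = 2, mean = 18/2 ≈ 9.000
Minimum mean = 2.000, attained e.g. along the cycle 1 → 1 with weight 2 and length 1. So λ(A) = 2/1 = 2.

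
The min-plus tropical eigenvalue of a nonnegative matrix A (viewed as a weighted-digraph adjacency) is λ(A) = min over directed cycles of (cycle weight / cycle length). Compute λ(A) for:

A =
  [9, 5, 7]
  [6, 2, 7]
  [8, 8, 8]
λ(A) = 2

Enumerate directed cycles and compute their means (weight / length). Sample:
  cycle 0 → 0: weight = 9, length = 1, mean = 9/1 ≈ 9.000
  cycle 1 → 1: weight = 2, length = 1, mean = 2/1 ≈ 2.000
  cycle 2 → 2: weight = 8, length = 1, mean = 8/1 ≈ 8.000
  cycle 0 → 1 → 0: weight = 11, length = 2, mean = 11/2 ≈ 5.500
  cycle 0 → 2 → 0: weight = 15, length = 2, mean = 15/2 ≈ 7.500
  cycle 1 → 0 → 1: weight = 11, length = 2, mean = 11/2 ≈ 5.500
Minimum mean = 2.000, attained e.g. along the cycle 1 → 1 with weight 2 and length 1. So λ(A) = 2/1 = 2.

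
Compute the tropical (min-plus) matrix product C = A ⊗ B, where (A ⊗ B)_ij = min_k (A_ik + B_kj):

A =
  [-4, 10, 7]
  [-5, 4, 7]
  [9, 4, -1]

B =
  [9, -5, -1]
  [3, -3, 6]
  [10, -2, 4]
A ⊗ B =
  [5, -9, -5]
  [4, -10, -6]
  [7, -3, 3]

Apply the min-plus product entry-by-entry:
  C[0][0] = min over k of (A[0][0] + B[0][0] = -4 + 9 = 5, A[0][1] + B[1][0] = 10 + 3 = 13, A[0][2] + B[2][0] = 7 + 10 = 17) = 5 (attained at k = 0)
  C[0][1] = min over k of (A[0][0] + B[0][1] = -4 + -5 = -9, A[0][1] + B[1][1] = 10 + -3 = 7, A[0][2] + B[2][1] = 7 + -2 = 5) = -9 (attained at k = 0)
  C[0][2] = min over k of (A[0][0] + B[0][2] = -4 + -1 = -5, A[0][1] + B[1][2] = 10 + 6 = 16, A[0][2] + B[2][2] = 7 + 4 = 11) = -5 (attained at k = 0)
  C[1][0] = min over k of (A[1][0] + B[0][0] = -5 + 9 = 4, A[1][1] + B[1][0] = 4 + 3 = 7, A[1][2] + B[2][0] = 7 + 10 = 17) = 4 (attained at k = 0)
  C[1][1] = min over k of (A[1][0] + B[0][1] = -5 + -5 = -10, A[1][1] + B[1][1] = 4 + -3 = 1, A[1][2] + B[2][1] = 7 + -2 = 5) = -10 (attained at k = 0)
  C[1][2] = min over k of (A[1][0] + B[0][2] = -5 + -1 = -6, A[1][1] + B[1][2] = 4 + 6 = 10, A[1][2] + B[2][2] = 7 + 4 = 11) = -6 (attained at k = 0)
  C[2][0] = min over k of (A[2][0] + B[0][0] = 9 + 9 = 18, A[2][1] + B[1][0] = 4 + 3 = 7, A[2][2] + B[2][0] = -1 + 10 = 9) = 7 (attained at k = 1)
  C[2][1] = min over k of (A[2][0] + B[0][1] = 9 + -5 = 4, A[2][1] + B[1][1] = 4 + -3 = 1, A[2][2] + B[2][1] = -1 + -2 = -3) = -3 (attained at k = 2)
  C[2][2] = min over k of (A[2][0] + B[0][2] = 9 + -1 = 8, A[2][1] + B[1][2] = 4 + 6 = 10, A[2][2] + B[2][2] = -1 + 4 = 3) = 3 (attained at k = 2)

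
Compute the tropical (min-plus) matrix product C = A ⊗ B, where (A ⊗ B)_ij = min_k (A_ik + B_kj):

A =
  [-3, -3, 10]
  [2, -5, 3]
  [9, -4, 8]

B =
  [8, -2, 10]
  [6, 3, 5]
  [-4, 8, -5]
A ⊗ B =
  [3, -5, 2]
  [-1, -2, -2]
  [2, -1, 1]

Apply the min-plus product entry-by-entry:
  C[0][0] = min over k of (A[0][0] + B[0][0] = -3 + 8 = 5, A[0][1] + B[1][0] = -3 + 6 = 3, A[0][2] + B[2][0] = 10 + -4 = 6) = 3 (attained at k = 1)
  C[0][1] = min over k of (A[0][0] + B[0][1] = -3 + -2 = -5, A[0][1] + B[1][1] = -3 + 3 = 0, A[0][2] + B[2][1] = 10 + 8 = 18) = -5 (attained at k = 0)
  C[0][2] = min over k of (A[0][0] + B[0][2] = -3 + 10 = 7, A[0][1] + B[1][2] = -3 + 5 = 2, A[0][2] + B[2][2] = 10 + -5 = 5) = 2 (attained at k = 1)
  C[1][0] = min over k of (A[1][0] + B[0][0] = 2 + 8 = 10, A[1][1] + B[1][0] = -5 + 6 = 1, A[1][2] + B[2][0] = 3 + -4 = -1) = -1 (attained at k = 2)
  C[1][1] = min over k of (A[1][0] + B[0][1] = 2 + -2 = 0, A[1][1] + B[1][1] = -5 + 3 = -2, A[1][2] + B[2][1] = 3 + 8 = 11) = -2 (attained at k = 1)
  C[1][2] = min over k of (A[1][0] + B[0][2] = 2 + 10 = 12, A[1][1] + B[1][2] = -5 + 5 = 0, A[1][2] + B[2][2] = 3 + -5 = -2) = -2 (attained at k = 2)
  C[2][0] = min over k of (A[2][0] + B[0][0] = 9 + 8 = 17, A[2][1] + B[1][0] = -4 + 6 = 2, A[2][2] + B[2][0] = 8 + -4 = 4) = 2 (attained at k = 1)
  C[2][1] = min over k of (A[2][0] + B[0][1] = 9 + -2 = 7, A[2][1] + B[1][1] = -4 + 3 = -1, A[2][2] + B[2][1] = 8 + 8 = 16) = -1 (attained at k = 1)
  C[2][2] = min over k of (A[2][0] + B[0][2] = 9 + 10 = 19, A[2][1] + B[1][2] = -4 + 5 = 1, A[2][2] + B[2][2] = 8 + -5 = 3) = 1 (attained at k = 1)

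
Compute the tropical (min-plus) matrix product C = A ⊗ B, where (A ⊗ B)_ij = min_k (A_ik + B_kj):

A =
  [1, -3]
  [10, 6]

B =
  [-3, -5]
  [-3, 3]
A ⊗ B =
  [-6, -4]
  [3, 5]

Apply the min-plus product entry-by-entry:
  C[0][0] = min over k of (A[0][0] + B[0][0] = 1 + -3 = -2, A[0][1] + B[1][0] = -3 + -3 = -6) = -6 (attained at k = 1)
  C[0][1] = min over k of (A[0][0] + B[0][1] = 1 + -5 = -4, A[0][1] + B[1][1] = -3 + 3 = 0) = -4 (attained at k = 0)
  C[1][0] = min over k of (A[1][0] + B[0][0] = 10 + -3 = 7, A[1][1] + B[1][0] = 6 + -3 = 3) = 3 (attained at k = 1)
  C[1][1] = min over k of (A[1][0] + B[0][1] = 10 + -5 = 5, A[1][1] + B[1][1] = 6 + 3 = 9) = 5 (attained at k = 0)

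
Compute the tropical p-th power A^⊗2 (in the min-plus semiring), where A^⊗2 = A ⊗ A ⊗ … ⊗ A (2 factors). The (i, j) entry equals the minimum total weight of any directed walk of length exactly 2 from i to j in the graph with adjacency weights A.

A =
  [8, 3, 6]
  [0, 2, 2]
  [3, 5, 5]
A^⊗2 =
  [3, 5, 5]
  [2, 3, 4]
  [5, 6, 7]

Each entry (A^⊗2)_ij equals the minimum over all length-2 walks i = v_0 → v_1 → … → v_2 = j of Σ_t A[v_t][v_{t+1}]. For example, for (i, j) = (0, 2) we minimise over 3 possible intermediate vertex sequences; the minimum is 5, attained along the walk 0 → 1 → 2.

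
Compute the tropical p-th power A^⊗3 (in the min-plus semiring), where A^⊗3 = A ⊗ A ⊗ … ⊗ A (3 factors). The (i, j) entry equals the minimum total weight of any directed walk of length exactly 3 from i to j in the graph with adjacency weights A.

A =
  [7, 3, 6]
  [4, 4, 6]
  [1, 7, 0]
A^⊗3 =
  [7, 10, 6]
  [7, 10, 6]
  [1, 4, 0]

Each entry (A^⊗3)_ij equals the minimum over all length-3 walks i = v_0 → v_1 → … → v_3 = j of Σ_t A[v_t][v_{t+1}]. For example, for (i, j) = (0, 2) we minimise over 9 possible intermediate vertex sequences; the minimum is 6, attained along the walk 0 → 2 → 2 → 2.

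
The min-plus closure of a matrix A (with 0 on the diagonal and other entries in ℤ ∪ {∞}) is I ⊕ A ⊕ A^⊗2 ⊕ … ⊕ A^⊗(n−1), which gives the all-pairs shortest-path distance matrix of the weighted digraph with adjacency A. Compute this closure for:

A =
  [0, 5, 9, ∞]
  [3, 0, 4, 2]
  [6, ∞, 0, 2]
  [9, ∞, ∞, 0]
Closure =
  [0, 5, 9, 7]
  [3, 0, 4, 2]
  [6, 11, 0, 2]
  [9, 14, 18, 0]

This is the Floyd-Warshall all-pairs shortest-path computation. For each intermediate vertex k = 0, 1, …, 3, update dist[i][j] ← min(dist[i][j], dist[i][k] + dist[k][j]). The final matrix gives, for each (i, j), the minimum total weight of any directed path from i to j (possibly empty when i = j).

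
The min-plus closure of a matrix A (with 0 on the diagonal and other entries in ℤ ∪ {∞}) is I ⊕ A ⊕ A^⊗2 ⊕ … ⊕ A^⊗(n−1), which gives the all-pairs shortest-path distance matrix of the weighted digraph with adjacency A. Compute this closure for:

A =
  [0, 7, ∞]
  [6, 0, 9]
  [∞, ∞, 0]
Closure =
  [0, 7, 16]
  [6, 0, 9]
  [∞, ∞, 0]

This is the Floyd-Warshall all-pairs shortest-path computation. For each intermediate vertex k = 0, 1, …, 2, update dist[i][j] ← min(dist[i][j], dist[i][k] + dist[k][j]). The final matrix gives, for each (i, j), the minimum total weight of any directed path from i to j (possibly empty when i = j).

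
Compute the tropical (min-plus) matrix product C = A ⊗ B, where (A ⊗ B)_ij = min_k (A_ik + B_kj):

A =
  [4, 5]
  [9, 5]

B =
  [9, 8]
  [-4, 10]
A ⊗ B =
  [1, 12]
  [1, 15]

Apply the min-plus product entry-by-entry:
  C[0][0] = min over k of (A[0][0] + B[0][0] = 4 + 9 = 13, A[0][1] + B[1][0] = 5 + -4 = 1) = 1 (attained at k = 1)
  C[0][1] = min over k of (A[0][0] + B[0][1] = 4 + 8 = 12, A[0][1] + B[1][1] = 5 + 10 = 15) = 12 (attained at k = 0)
  C[1][0] = min over k of (A[1][0] + B[0][0] = 9 + 9 = 18, A[1][1] + B[1][0] = 5 + -4 = 1) = 1 (attained at k = 1)
  C[1][1] = min over k of (A[1][0] + B[0][1] = 9 + 8 = 17, A[1][1] + B[1][1] = 5 + 10 = 15) = 15 (attained at k = 1)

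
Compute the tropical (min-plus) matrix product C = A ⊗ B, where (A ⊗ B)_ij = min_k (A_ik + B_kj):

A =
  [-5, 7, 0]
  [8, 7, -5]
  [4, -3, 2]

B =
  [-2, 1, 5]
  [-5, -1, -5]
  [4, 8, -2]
A ⊗ B =
  [-7, -4, -2]
  [-1, 3, -7]
  [-8, -4, -8]

Apply the min-plus product entry-by-entry:
  C[0][0] = min over k of (A[0][0] + B[0][0] = -5 + -2 = -7, A[0][1] + B[1][0] = 7 + -5 = 2, A[0][2] + B[2][0] = 0 + 4 = 4) = -7 (attained at k = 0)
  C[0][1] = min over k of (A[0][0] + B[0][1] = -5 + 1 = -4, A[0][1] + B[1][1] = 7 + -1 = 6, A[0][2] + B[2][1] = 0 + 8 = 8) = -4 (attained at k = 0)
  C[0][2] = min over k of (A[0][0] + B[0][2] = -5 + 5 = 0, A[0][1] + B[1][2] = 7 + -5 = 2, A[0][2] + B[2][2] = 0 + -2 = -2) = -2 (attained at k = 2)
  C[1][0] = min over k of (A[1][0] + B[0][0] = 8 + -2 = 6, A[1][1] + B[1][0] = 7 + -5 = 2, A[1][2] + B[2][0] = -5 + 4 = -1) = -1 (attained at k = 2)
  C[1][1] = min over k of (A[1][0] + B[0][1] = 8 + 1 = 9, A[1][1] + B[1][1] = 7 + -1 = 6, A[1][2] + B[2][1] = -5 + 8 = 3) = 3 (attained at k = 2)
  C[1][2] = min over k of (A[1][0] + B[0][2] = 8 + 5 = 13, A[1][1] + B[1][2] = 7 + -5 = 2, A[1][2] + B[2][2] = -5 + -2 = -7) = -7 (attained at k = 2)
  C[2][0] = min over k of (A[2][0] + B[0][0] = 4 + -2 = 2, A[2][1] + B[1][0] = -3 + -5 = -8, A[2][2] + B[2][0] = 2 + 4 = 6) = -8 (attained at k = 1)
  C[2][1] = min over k of (A[2][0] + B[0][1] = 4 + 1 = 5, A[2][1] + B[1][1] = -3 + -1 = -4, A[2][2] + B[2][1] = 2 + 8 = 10) = -4 (attained at k = 1)
  C[2][2] = min over k of (A[2][0] + B[0][2] = 4 + 5 = 9, A[2][1] + B[1][2] = -3 + -5 = -8, A[2][2] + B[2][2] = 2 + -2 = 0) = -8 (attained at k = 1)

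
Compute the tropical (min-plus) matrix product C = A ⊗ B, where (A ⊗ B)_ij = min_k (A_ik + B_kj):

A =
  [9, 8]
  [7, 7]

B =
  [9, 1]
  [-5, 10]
A ⊗ B =
  [3, 10]
  [2, 8]

Apply the min-plus product entry-by-entry:
  C[0][0] = min over k of (A[0][0] + B[0][0] = 9 + 9 = 18, A[0][1] + B[1][0] = 8 + -5 = 3) = 3 (attained at k = 1)
  C[0][1] = min over k of (A[0][0] + B[0][1] = 9 + 1 = 10, A[0][1] + B[1][1] = 8 + 10 = 18) = 10 (attained at k = 0)
  C[1][0] = min over k of (A[1][0] + B[0][0] = 7 + 9 = 16, A[1][1] + B[1][0] = 7 + -5 = 2) = 2 (attained at k = 1)
  C[1][1] = min over k of (A[1][0] + B[0][1] = 7 + 1 = 8, A[1][1] + B[1][1] = 7 + 10 = 17) = 8 (attained at k = 0)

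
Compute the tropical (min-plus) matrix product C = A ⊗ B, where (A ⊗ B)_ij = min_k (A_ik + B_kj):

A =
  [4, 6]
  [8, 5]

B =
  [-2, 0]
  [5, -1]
A ⊗ B =
  [2, 4]
  [6, 4]

Apply the min-plus product entry-by-entry:
  C[0][0] = min over k of (A[0][0] + B[0][0] = 4 + -2 = 2, A[0][1] + B[1][0] = 6 + 5 = 11) = 2 (attained at k = 0)
  C[0][1] = min over k of (A[0][0] + B[0][1] = 4 + 0 = 4, A[0][1] + B[1][1] = 6 + -1 = 5) = 4 (attained at k = 0)
  C[1][0] = min over k of (A[1][0] + B[0][0] = 8 + -2 = 6, A[1][1] + B[1][0] = 5 + 5 = 10) = 6 (attained at k = 0)
  C[1][1] = min over k of (A[1][0] + B[0][1] = 8 + 0 = 8, A[1][1] + B[1][1] = 5 + -1 = 4) = 4 (attained at k = 1)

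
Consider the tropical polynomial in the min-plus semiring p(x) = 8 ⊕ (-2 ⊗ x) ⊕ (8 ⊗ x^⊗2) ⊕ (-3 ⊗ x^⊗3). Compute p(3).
p(3) = 1

A tropical monomial a ⊗ x^⊗i evaluates to a + i · x. Evaluating each term at x = 3:
  Term 0 contributes 8 + 0 · 3 = 8
  Term 1 contributes -2 + 1 · 3 = 1
  Term 2 contributes 8 + 2 · 3 = 14
  Term 3 contributes -3 + 3 · 3 = 6
p(3) = ⊕ of these = min[8, 1, 14, 6] = 1.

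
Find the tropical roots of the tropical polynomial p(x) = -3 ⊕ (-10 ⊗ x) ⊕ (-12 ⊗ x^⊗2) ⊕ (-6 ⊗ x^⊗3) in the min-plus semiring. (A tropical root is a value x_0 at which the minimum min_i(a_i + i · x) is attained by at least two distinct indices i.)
Roots: {-6, 2, 7}

Each tropical root is a break point of the lower envelope of the lines y = a_i + i · x (there are 4 lines, with slopes 0, 1, ..., 3). Only the lines that attain the minimum somewhere contribute to roots; other lines are dominated. Here the surviving (envelope) indices are i = 3, i = 2, i = 1, i = 0.
Intersections between consecutive envelope lines give the roots: for adjacent envelope indices i < j the intersection is x = (a_i − a_j) / (j − i). Reading off the sorted break points: {-6, 2, 7}.
Verification: at each break x_0, at least two indices attain the minimum of min_i(a_i + i · x_0).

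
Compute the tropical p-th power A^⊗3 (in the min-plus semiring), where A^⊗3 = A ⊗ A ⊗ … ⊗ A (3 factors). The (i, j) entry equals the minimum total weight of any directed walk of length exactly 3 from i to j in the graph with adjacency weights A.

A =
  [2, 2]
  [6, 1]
A^⊗3 =
  [6, 4]
  [8, 3]

Each entry (A^⊗3)_ij equals the minimum over all length-3 walks i = v_0 → v_1 → … → v_3 = j of Σ_t A[v_t][v_{t+1}]. For example, for (i, j) = (0, 1) we minimise over 4 possible intermediate vertex sequences; the minimum is 4, attained along the walk 0 → 1 → 1 → 1.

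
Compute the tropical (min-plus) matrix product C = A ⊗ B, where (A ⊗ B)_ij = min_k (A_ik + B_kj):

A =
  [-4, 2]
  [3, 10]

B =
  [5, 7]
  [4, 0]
A ⊗ B =
  [1, 2]
  [8, 10]

Apply the min-plus product entry-by-entry:
  C[0][0] = min over k of (A[0][0] + B[0][0] = -4 + 5 = 1, A[0][1] + B[1][0] = 2 + 4 = 6) = 1 (attained at k = 0)
  C[0][1] = min over k of (A[0][0] + B[0][1] = -4 + 7 = 3, A[0][1] + B[1][1] = 2 + 0 = 2) = 2 (attained at k = 1)
  C[1][0] = min over k of (A[1][0] + B[0][0] = 3 + 5 = 8, A[1][1] + B[1][0] = 10 + 4 = 14) = 8 (attained at k = 0)
  C[1][1] = min over k of (A[1][0] + B[0][1] = 3 + 7 = 10, A[1][1] + B[1][1] = 10 + 0 = 10) = 10 (attained at k = 0)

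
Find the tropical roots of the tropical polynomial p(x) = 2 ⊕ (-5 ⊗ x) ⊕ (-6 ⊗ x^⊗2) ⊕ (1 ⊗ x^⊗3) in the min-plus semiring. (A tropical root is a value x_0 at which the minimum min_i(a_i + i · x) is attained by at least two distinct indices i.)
Roots: {-7, 1, 7}

Each tropical root is a break point of the lower envelope of the lines y = a_i + i · x (there are 4 lines, with slopes 0, 1, ..., 3). Only the lines that attain the minimum somewhere contribute to roots; other lines are dominated. Here the surviving (envelope) indices are i = 3, i = 2, i = 1, i = 0.
Intersections between consecutive envelope lines give the roots: for adjacent envelope indices i < j the intersection is x = (a_i − a_j) / (j − i). Reading off the sorted break points: {-7, 1, 7}.
Verification: at each break x_0, at least two indices attain the minimum of min_i(a_i + i · x_0).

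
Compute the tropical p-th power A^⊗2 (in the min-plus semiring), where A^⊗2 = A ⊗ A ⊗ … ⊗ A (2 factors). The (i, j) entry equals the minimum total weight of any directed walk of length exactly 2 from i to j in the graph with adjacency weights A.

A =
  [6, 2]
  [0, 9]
A^⊗2 =
  [2, 8]
  [6, 2]

Each entry (A^⊗2)_ij equals the minimum over all length-2 walks i = v_0 → v_1 → … → v_2 = j of Σ_t A[v_t][v_{t+1}]. For example, for (i, j) = (0, 1) we minimise over 2 possible intermediate vertex sequences; the minimum is 8, attained along the walk 0 → 0 → 1.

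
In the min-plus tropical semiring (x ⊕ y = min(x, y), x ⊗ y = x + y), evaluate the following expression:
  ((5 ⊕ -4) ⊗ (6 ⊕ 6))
((5 ⊕ -4) ⊗ (6 ⊕ 6)) = 2

Expand innermost to outermost. Recall ⊕ takes the minimum of its arguments and ⊗ takes their sum. Working out the expression ((5 ⊕ -4) ⊗ (6 ⊕ 6)) gives 2.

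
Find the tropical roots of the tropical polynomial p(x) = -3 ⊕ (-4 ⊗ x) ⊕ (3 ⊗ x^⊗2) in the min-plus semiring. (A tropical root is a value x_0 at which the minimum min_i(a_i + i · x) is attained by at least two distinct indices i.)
Roots: {-7, 1}

Each tropical root is a break point of the lower envelope of the lines y = a_i + i · x (there are 3 lines, with slopes 0, 1, ..., 2). Only the lines that attain the minimum somewhere contribute to roots; other lines are dominated. Here the surviving (envelope) indices are i = 2, i = 1, i = 0.
Intersections between consecutive envelope lines give the roots: for adjacent envelope indices i < j the intersection is x = (a_i − a_j) / (j − i). Reading off the sorted break points: {-7, 1}.
Verification: at each break x_0, at least two indices attain the minimum of min_i(a_i + i · x_0).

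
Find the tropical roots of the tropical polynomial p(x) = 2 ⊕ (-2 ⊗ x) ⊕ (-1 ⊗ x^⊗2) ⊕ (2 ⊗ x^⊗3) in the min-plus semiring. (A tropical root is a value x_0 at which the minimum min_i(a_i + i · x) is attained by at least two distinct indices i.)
Roots: {-3, -1, 4}

Each tropical root is a break point of the lower envelope of the lines y = a_i + i · x (there are 4 lines, with slopes 0, 1, ..., 3). Only the lines that attain the minimum somewhere contribute to roots; other lines are dominated. Here the surviving (envelope) indices are i = 3, i = 2, i = 1, i = 0.
Intersections between consecutive envelope lines give the roots: for adjacent envelope indices i < j the intersection is x = (a_i − a_j) / (j − i). Reading off the sorted break points: {-3, -1, 4}.
Verification: at each break x_0, at least two indices attain the minimum of min_i(a_i + i · x_0).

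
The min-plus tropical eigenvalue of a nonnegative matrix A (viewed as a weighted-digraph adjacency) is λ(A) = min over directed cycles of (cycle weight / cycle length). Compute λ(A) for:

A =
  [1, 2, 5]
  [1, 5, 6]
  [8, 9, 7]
λ(A) = 1

Enumerate directed cycles and compute their means (weight / length). Sample:
  cycle 0 → 0: weight = 1, length = 1, mean = 1/1 ≈ 1.000
  cycle 1 → 1: weight = 5, length = 1, mean = 5/1 ≈ 5.000
  cycle 2 → 2: weight = 7, length = 1, mean = 7/1 ≈ 7.000
  cycle 0 → 1 → 0: weight = 3, length = 2, mean = 3/2 ≈ 1.500
  cycle 0 → 2 → 0: weight = 13, length = 2, mean = 13/2 ≈ 6.500
  cycle 1 → 0 → 1: weight = 3, length = 2, mean = 3/2 ≈ 1.500
Minimum mean = 1.000, attained e.g. along the cycle 0 → 0 with weight 1 and length 1. So λ(A) = 1/1 = 1.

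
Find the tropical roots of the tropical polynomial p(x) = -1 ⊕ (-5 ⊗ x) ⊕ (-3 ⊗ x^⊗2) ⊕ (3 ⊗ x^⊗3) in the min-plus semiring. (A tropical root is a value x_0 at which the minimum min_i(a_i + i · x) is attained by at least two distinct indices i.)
Roots: {-6, -2, 4}

Each tropical root is a break point of the lower envelope of the lines y = a_i + i · x (there are 4 lines, with slopes 0, 1, ..., 3). Only the lines that attain the minimum somewhere contribute to roots; other lines are dominated. Here the surviving (envelope) indices are i = 3, i = 2, i = 1, i = 0.
Intersections between consecutive envelope lines give the roots: for adjacent envelope indices i < j the intersection is x = (a_i − a_j) / (j − i). Reading off the sorted break points: {-6, -2, 4}.
Verification: at each break x_0, at least two indices attain the minimum of min_i(a_i + i · x_0).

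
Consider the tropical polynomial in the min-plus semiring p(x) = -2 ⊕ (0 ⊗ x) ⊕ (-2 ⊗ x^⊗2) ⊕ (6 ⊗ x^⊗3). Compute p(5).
p(5) = -2

A tropical monomial a ⊗ x^⊗i evaluates to a + i · x. Evaluating each term at x = 5:
  Term 0 contributes -2 + 0 · 5 = -2
  Term 1 contributes 0 + 1 · 5 = 5
  Term 2 contributes -2 + 2 · 5 = 8
  Term 3 contributes 6 + 3 · 5 = 21
p(5) = ⊕ of these = min[-2, 5, 8, 21] = -2.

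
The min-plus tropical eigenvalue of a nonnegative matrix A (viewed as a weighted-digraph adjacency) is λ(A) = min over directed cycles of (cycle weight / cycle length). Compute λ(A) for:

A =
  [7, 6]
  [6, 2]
λ(A) = 2

Enumerate directed cycles and compute their means (weight / length). Sample:
  cycle 0 → 0: weight = 7, length = 1, mean = 7/1 ≈ 7.000
  cycle 1 → 1: weight = 2, length = 1, mean = 2/1 ≈ 2.000
  cycle 0 → 1 → 0: weight = 12, length = 2, mean = 12/2 ≈ 6.000
  cycle 1 → 0 → 1: weight = 12, length = 2, mean = 12/2 ≈ 6.000
Minimum mean = 2.000, attained e.g. along the cycle 1 → 1 with weight 2 and length 1. So λ(A) = 2/1 = 2.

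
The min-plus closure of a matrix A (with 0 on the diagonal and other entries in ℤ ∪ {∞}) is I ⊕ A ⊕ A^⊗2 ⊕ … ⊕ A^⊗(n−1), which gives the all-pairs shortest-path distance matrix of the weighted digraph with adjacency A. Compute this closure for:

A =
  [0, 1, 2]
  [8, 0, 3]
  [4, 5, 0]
Closure =
  [0, 1, 2]
  [7, 0, 3]
  [4, 5, 0]

This is the Floyd-Warshall all-pairs shortest-path computation. For each intermediate vertex k = 0, 1, …, 2, update dist[i][j] ← min(dist[i][j], dist[i][k] + dist[k][j]). The final matrix gives, for each (i, j), the minimum total weight of any directed path from i to j (possibly empty when i = j).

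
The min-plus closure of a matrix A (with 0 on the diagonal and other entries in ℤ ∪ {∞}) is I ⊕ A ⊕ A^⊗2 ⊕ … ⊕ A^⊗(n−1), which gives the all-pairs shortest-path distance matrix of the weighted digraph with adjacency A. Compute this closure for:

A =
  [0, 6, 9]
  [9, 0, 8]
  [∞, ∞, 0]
Closure =
  [0, 6, 9]
  [9, 0, 8]
  [∞, ∞, 0]

This is the Floyd-Warshall all-pairs shortest-path computation. For each intermediate vertex k = 0, 1, …, 2, update dist[i][j] ← min(dist[i][j], dist[i][k] + dist[k][j]). The final matrix gives, for each (i, j), the minimum total weight of any directed path from i to j (possibly empty when i = j).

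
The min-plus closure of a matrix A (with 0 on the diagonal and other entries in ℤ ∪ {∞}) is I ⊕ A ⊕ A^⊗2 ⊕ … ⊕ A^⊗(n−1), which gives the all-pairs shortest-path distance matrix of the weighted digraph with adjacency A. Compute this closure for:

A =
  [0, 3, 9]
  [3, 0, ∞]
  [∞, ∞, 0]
Closure =
  [0, 3, 9]
  [3, 0, 12]
  [∞, ∞, 0]

This is the Floyd-Warshall all-pairs shortest-path computation. For each intermediate vertex k = 0, 1, …, 2, update dist[i][j] ← min(dist[i][j], dist[i][k] + dist[k][j]). The final matrix gives, for each (i, j), the minimum total weight of any directed path from i to j (possibly empty when i = j).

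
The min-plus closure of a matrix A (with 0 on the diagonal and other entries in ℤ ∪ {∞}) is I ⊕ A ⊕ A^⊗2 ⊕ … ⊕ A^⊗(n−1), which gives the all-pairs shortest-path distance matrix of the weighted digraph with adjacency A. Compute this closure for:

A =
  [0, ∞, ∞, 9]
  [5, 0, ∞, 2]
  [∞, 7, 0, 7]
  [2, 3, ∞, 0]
Closure =
  [0, 12, ∞, 9]
  [4, 0, ∞, 2]
  [9, 7, 0, 7]
  [2, 3, ∞, 0]

This is the Floyd-Warshall all-pairs shortest-path computation. For each intermediate vertex k = 0, 1, …, 3, update dist[i][j] ← min(dist[i][j], dist[i][k] + dist[k][j]). The final matrix gives, for each (i, j), the minimum total weight of any directed path from i to j (possibly empty when i = j).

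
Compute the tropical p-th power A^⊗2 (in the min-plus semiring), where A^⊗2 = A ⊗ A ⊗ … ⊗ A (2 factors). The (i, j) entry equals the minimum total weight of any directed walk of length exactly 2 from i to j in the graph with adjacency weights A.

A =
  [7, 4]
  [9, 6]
A^⊗2 =
  [13, 10]
  [15, 12]

Each entry (A^⊗2)_ij equals the minimum over all length-2 walks i = v_0 → v_1 → … → v_2 = j of Σ_t A[v_t][v_{t+1}]. For example, for (i, j) = (0, 1) we minimise over 2 possible intermediate vertex sequences; the minimum is 10, attained along the walk 0 → 1 → 1.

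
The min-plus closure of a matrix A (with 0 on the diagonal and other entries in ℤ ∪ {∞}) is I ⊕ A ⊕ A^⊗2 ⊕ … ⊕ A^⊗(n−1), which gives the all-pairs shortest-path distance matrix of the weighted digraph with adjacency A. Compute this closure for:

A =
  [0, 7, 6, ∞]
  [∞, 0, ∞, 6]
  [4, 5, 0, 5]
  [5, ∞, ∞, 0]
Closure =
  [0, 7, 6, 11]
  [11, 0, 17, 6]
  [4, 5, 0, 5]
  [5, 12, 11, 0]

This is the Floyd-Warshall all-pairs shortest-path computation. For each intermediate vertex k = 0, 1, …, 3, update dist[i][j] ← min(dist[i][j], dist[i][k] + dist[k][j]). The final matrix gives, for each (i, j), the minimum total weight of any directed path from i to j (possibly empty when i = j).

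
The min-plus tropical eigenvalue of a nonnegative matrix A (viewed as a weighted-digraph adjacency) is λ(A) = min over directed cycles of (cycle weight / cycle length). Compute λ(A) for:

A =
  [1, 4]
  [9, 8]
λ(A) = 1

Enumerate directed cycles and compute their means (weight / length). Sample:
  cycle 0 → 0: weight = 1, length = 1, mean = 1/1 ≈ 1.000
  cycle 1 → 1: weight = 8, length = 1, mean = 8/1 ≈ 8.000
  cycle 0 → 1 → 0: weight = 13, length = 2, mean = 13/2 ≈ 6.500
  cycle 1 → 0 → 1: weight = 13, length = 2, mean = 13/2 ≈ 6.500
Minimum mean = 1.000, attained e.g. along the cycle 0 → 0 with weight 1 and length 1. So λ(A) = 1/1 = 1.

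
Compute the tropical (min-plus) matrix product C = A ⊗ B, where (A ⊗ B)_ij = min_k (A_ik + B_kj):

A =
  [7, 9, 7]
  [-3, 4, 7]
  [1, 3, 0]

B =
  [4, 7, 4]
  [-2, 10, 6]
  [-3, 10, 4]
A ⊗ B =
  [4, 14, 11]
  [1, 4, 1]
  [-3, 8, 4]

Apply the min-plus product entry-by-entry:
  C[0][0] = min over k of (A[0][0] + B[0][0] = 7 + 4 = 11, A[0][1] + B[1][0] = 9 + -2 = 7, A[0][2] + B[2][0] = 7 + -3 = 4) = 4 (attained at k = 2)
  C[0][1] = min over k of (A[0][0] + B[0][1] = 7 + 7 = 14, A[0][1] + B[1][1] = 9 + 10 = 19, A[0][2] + B[2][1] = 7 + 10 = 17) = 14 (attained at k = 0)
  C[0][2] = min over k of (A[0][0] + B[0][2] = 7 + 4 = 11, A[0][1] + B[1][2] = 9 + 6 = 15, A[0][2] + B[2][2] = 7 + 4 = 11) = 11 (attained at k = 0)
  C[1][0] = min over k of (A[1][0] + B[0][0] = -3 + 4 = 1, A[1][1] + B[1][0] = 4 + -2 = 2, A[1][2] + B[2][0] = 7 + -3 = 4) = 1 (attained at k = 0)
  C[1][1] = min over k of (A[1][0] + B[0][1] = -3 + 7 = 4, A[1][1] + B[1][1] = 4 + 10 = 14, A[1][2] + B[2][1] = 7 + 10 = 17) = 4 (attained at k = 0)
  C[1][2] = min over k of (A[1][0] + B[0][2] = -3 + 4 = 1, A[1][1] + B[1][2] = 4 + 6 = 10, A[1][2] + B[2][2] = 7 + 4 = 11) = 1 (attained at k = 0)
  C[2][0] = min over k of (A[2][0] + B[0][0] = 1 + 4 = 5, A[2][1] + B[1][0] = 3 + -2 = 1, A[2][2] + B[2][0] = 0 + -3 = -3) = -3 (attained at k = 2)
  C[2][1] = min over k of (A[2][0] + B[0][1] = 1 + 7 = 8, A[2][1] + B[1][1] = 3 + 10 = 13, A[2][2] + B[2][1] = 0 + 10 = 10) = 8 (attained at k = 0)
  C[2][2] = min over k of (A[2][0] + B[0][2] = 1 + 4 = 5, A[2][1] + B[1][2] = 3 + 6 = 9, A[2][2] + B[2][2] = 0 + 4 = 4) = 4 (attained at k = 2)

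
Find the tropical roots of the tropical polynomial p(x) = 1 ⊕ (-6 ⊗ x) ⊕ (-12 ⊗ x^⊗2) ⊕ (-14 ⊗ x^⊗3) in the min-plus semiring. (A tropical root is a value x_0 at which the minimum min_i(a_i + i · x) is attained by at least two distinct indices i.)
Roots: {2, 6, 7}

Each tropical root is a break point of the lower envelope of the lines y = a_i + i · x (there are 4 lines, with slopes 0, 1, ..., 3). Only the lines that attain the minimum somewhere contribute to roots; other lines are dominated. Here the surviving (envelope) indices are i = 3, i = 2, i = 1, i = 0.
Intersections between consecutive envelope lines give the roots: for adjacent envelope indices i < j the intersection is x = (a_i − a_j) / (j − i). Reading off the sorted break points: {2, 6, 7}.
Verification: at each break x_0, at least two indices attain the minimum of min_i(a_i + i · x_0).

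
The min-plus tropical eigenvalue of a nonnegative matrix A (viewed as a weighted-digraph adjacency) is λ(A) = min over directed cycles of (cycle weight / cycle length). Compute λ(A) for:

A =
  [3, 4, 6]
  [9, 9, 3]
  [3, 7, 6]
λ(A) = 3

Enumerate directed cycles and compute their means (weight / length). Sample:
  cycle 0 → 0: weight = 3, length = 1, mean = 3/1 ≈ 3.000
  cycle 1 → 1: weight = 9, length = 1, mean = 9/1 ≈ 9.000
  cycle 2 → 2: weight = 6, length = 1, mean = 6/1 ≈ 6.000
  cycle 0 → 1 → 0: weight = 13, length = 2, mean = 13/2 ≈ 6.500
  cycle 0 → 2 → 0: weight = 9, length = 2, mean = 9/2 ≈ 4.500
  cycle 1 → 0 → 1: weight = 13, length = 2, mean = 13/2 ≈ 6.500
Minimum mean = 3.000, attained e.g. along the cycle 0 → 0 with weight 3 and length 1. So λ(A) = 3/1 = 3.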